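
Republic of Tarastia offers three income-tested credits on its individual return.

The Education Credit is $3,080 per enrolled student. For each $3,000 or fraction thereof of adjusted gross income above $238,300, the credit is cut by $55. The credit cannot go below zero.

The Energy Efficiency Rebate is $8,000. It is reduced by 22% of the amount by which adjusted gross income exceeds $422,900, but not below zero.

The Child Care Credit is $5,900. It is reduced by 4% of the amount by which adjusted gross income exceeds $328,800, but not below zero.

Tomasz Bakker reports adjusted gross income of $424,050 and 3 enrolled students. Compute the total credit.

$15,667

Education Credit: base = 3 × $3,080 = $9,240. income exceeds $238,300 by $185,750, which is 62 full-or-partial $3,000 increments; reduction = 62 × $55 = $3,410, leaving $5,830.
Energy Efficiency Rebate: 22% of the $1,150 excess over $422,900 is $253; credit = $8,000 − $253 = $7,747.
Child Care Credit: 4% of the $95,250 excess over $328,800 is $3,810; credit = $5,900 − $3,810 = $2,090.
Total: $5,830 + $7,747 + $2,090 = $15,667.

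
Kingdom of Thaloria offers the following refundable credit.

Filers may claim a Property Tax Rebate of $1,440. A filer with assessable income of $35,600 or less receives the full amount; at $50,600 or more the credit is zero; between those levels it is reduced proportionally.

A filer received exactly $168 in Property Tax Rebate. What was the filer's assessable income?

$48,850

$168 is 168/1,440 of the full $1,440, so 1,272/1,440 of the $15,000 range has been used: income = $35,600 + $15,000 × 1,272/1,440 = $48,850.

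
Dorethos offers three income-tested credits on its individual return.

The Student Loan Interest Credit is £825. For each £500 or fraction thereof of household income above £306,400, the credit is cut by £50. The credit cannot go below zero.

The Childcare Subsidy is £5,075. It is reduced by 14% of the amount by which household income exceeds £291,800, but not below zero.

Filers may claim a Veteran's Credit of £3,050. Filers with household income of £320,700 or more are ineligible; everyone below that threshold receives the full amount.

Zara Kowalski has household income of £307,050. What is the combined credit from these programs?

Student Loan Interest Credit: income exceeds £306,400 by £650, which is 2 full-or-partial £500 increments; reduction = 2 × £50 = £100, leaving £725.
Childcare Subsidy: 14% of the £15,250 excess over £291,800 is £2,135; credit = £5,075 − £2,135 = £2,940.
Veteran's Credit: £307,050 is below the £320,700 cutoff, so the full £3,050 applies.
Total: £725 + £2,940 + £3,050 = £6,715.

£6,715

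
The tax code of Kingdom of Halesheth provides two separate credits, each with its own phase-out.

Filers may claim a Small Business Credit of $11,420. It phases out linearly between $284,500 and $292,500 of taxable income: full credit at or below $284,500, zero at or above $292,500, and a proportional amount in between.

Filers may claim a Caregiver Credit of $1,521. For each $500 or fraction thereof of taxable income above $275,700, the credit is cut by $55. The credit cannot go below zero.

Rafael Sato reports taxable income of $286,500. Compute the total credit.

$8,876

Small Business Credit: $286,500 is $2,000 into a $8,000 phase-out range, leaving 6,000/8,000 of the credit: $11,420 × 6,000/8,000 = $8,565.
Caregiver Credit: income exceeds $275,700 by $10,800, which is 22 full-or-partial $500 increments; reduction = 22 × $55 = $1,210, leaving $311.
Total: $8,565 + $311 = $8,876.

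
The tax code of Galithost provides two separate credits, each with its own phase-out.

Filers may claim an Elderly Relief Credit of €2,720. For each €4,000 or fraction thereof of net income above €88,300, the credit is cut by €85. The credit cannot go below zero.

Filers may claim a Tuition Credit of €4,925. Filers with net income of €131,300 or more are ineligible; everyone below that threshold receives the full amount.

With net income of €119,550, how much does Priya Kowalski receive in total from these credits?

€6,965

Elderly Relief Credit: income exceeds €88,300 by €31,250, which is 8 full-or-partial €4,000 increments; reduction = 8 × €85 = €680, leaving €2,040.
Tuition Credit: €119,550 is below the €131,300 cutoff, so the full €4,925 applies.
Total: €2,040 + €4,925 = €6,965.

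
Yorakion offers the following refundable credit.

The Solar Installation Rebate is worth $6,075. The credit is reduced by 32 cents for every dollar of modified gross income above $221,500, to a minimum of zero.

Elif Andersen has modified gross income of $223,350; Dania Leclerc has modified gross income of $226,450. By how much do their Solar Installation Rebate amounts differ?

Elif ($223,350): Solar Installation Rebate: 32% of the $1,850 excess over $221,500 is $592; credit = $6,075 − $592 = $5,483.
Dania ($226,450): Solar Installation Rebate: 32% of the $4,950 excess over $221,500 is $1,584; credit = $6,075 − $1,584 = $4,491.
Difference: |$5,483 − $4,491| = $992.

$992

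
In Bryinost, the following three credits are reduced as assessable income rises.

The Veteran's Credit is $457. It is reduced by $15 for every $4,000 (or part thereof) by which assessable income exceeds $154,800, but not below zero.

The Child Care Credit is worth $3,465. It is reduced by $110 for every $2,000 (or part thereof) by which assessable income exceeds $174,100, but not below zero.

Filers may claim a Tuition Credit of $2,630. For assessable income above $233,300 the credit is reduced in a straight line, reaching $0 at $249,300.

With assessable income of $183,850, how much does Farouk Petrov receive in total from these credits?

$5,882

Veteran's Credit: income exceeds $154,800 by $29,050, which is 8 full-or-partial $4,000 increments; reduction = 8 × $15 = $120, leaving $337.
Child Care Credit: income exceeds $174,100 by $9,750, which is 5 full-or-partial $2,000 increments; reduction = 5 × $110 = $550, leaving $2,915.
Tuition Credit: $183,850 is at or below the $233,300 threshold, so the full $2,630 applies.
Total: $337 + $2,915 + $2,630 = $5,882.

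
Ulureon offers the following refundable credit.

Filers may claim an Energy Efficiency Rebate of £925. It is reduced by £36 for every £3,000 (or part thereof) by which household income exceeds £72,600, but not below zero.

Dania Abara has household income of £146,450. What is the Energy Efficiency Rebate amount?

Energy Efficiency Rebate: income exceeds £72,600 by £73,850, which is 25 full-or-partial £3,000 increments; reduction = 25 × £36 = £900, leaving £25.

£25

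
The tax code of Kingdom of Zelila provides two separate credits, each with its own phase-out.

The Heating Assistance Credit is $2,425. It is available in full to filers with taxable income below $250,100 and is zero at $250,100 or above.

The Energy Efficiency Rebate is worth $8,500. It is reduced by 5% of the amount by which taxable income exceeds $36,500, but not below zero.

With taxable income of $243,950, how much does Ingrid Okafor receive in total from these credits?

$2,425

Heating Assistance Credit: $243,950 is below the $250,100 cutoff, so the full $2,425 applies.
Energy Efficiency Rebate: 5% of the $207,450 excess over $36,500 is $10,372.50 ≥ base, so the credit is $0.
Total: $2,425 + $0 = $2,425.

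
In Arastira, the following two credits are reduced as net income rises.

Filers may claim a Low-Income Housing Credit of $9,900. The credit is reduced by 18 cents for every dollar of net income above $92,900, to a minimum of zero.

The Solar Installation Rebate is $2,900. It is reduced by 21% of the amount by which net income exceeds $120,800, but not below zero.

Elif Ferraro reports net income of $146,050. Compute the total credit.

Low-Income Housing Credit: 18% of the $53,150 excess over $92,900 is $9,567; credit = $9,900 − $9,567 = $333.
Solar Installation Rebate: 21% of the $25,250 excess over $120,800 is $5,302.50 ≥ base, so the credit is $0.
Total: $333 + $0 = $333.

$333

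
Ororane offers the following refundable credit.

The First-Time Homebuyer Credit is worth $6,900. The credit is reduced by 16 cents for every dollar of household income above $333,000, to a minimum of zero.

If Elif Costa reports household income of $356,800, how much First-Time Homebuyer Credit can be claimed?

First-Time Homebuyer Credit: 16% of the $23,800 excess over $333,000 is $3,808; credit = $6,900 − $3,808 = $3,092.

$3,092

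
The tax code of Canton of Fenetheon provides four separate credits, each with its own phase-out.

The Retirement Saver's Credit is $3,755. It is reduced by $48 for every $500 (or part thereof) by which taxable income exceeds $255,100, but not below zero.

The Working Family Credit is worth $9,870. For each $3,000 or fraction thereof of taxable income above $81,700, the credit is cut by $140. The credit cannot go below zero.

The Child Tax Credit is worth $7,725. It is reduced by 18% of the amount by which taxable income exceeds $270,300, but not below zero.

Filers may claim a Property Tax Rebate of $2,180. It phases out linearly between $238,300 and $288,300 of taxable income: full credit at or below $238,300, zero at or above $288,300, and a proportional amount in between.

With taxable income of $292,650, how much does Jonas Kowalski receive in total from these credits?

$3,809

Retirement Saver's Credit: income exceeds $255,100 by $37,550, which is 76 full-or-partial $500 increments; reduction = 76 × $48 = $3,648, leaving $107.
Working Family Credit: income exceeds $81,700 by $210,950 → 71 increments × $140 = $9,940 ≥ base, so the credit is $0.
Child Tax Credit: 18% of the $22,350 excess over $270,300 is $4,023; credit = $7,725 − $4,023 = $3,702.
Property Tax Rebate: $292,650 is at or above $288,300, so the credit is $0.
Total: $107 + $0 + $3,702 + $0 = $3,809.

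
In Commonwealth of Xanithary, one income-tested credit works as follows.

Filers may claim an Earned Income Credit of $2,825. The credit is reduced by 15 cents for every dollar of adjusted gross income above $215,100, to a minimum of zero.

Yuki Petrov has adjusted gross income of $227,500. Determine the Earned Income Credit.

Earned Income Credit: 15% of the $12,400 excess over $215,100 is $1,860; credit = $2,825 − $1,860 = $965.

$965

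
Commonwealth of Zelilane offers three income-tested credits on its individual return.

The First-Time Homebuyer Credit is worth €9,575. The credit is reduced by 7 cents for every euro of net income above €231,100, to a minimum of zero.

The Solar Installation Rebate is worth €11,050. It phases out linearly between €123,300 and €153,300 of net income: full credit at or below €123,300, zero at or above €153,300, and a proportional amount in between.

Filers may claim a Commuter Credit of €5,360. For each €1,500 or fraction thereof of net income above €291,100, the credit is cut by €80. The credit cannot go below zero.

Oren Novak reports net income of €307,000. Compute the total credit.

First-Time Homebuyer Credit: 7% of the €75,900 excess over €231,100 is €5,313; credit = €9,575 − €5,313 = €4,262.
Solar Installation Rebate: €307,000 is at or above €153,300, so the credit is €0.
Commuter Credit: income exceeds €291,100 by €15,900, which is 11 full-or-partial €1,500 increments; reduction = 11 × €80 = €880, leaving €4,480.
Total: €4,262 + €0 + €4,480 = €8,742.

€8,742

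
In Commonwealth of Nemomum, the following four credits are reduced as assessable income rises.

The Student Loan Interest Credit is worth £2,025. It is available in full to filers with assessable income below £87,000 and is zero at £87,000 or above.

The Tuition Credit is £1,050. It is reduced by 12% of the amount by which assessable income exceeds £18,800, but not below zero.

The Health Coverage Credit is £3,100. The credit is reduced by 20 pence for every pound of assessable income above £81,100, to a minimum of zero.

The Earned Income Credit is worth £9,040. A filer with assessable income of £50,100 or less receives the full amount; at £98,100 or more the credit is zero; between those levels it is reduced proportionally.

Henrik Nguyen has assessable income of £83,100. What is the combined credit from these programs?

Student Loan Interest Credit: £83,100 is below the £87,000 cutoff, so the full £2,025 applies.
Tuition Credit: 12% of the £64,300 excess over £18,800 is £7,716 ≥ base, so the credit is £0.
Health Coverage Credit: 20% of the £2,000 excess over £81,100 is £400; credit = £3,100 − £400 = £2,700.
Earned Income Credit: £83,100 is £33,000 into a £48,000 phase-out range, leaving 15,000/48,000 of the credit: £9,040 × 15,000/48,000 = £2,825.
Total: £2,025 + £0 + £2,700 + £2,825 = £7,550.

£7,550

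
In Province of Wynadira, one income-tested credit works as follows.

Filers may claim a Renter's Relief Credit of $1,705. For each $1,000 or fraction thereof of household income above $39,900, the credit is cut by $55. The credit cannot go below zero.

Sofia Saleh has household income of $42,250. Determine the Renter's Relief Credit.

$1,540

Renter's Relief Credit: income exceeds $39,900 by $2,350, which is 3 full-or-partial $1,000 increments; reduction = 3 × $55 = $165, leaving $1,540.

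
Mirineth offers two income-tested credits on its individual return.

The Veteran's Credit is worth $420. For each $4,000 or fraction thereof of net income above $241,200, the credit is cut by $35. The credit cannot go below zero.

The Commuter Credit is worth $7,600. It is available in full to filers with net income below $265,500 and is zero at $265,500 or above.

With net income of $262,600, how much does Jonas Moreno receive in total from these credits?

Veteran's Credit: income exceeds $241,200 by $21,400, which is 6 full-or-partial $4,000 increments; reduction = 6 × $35 = $210, leaving $210.
Commuter Credit: $262,600 is below the $265,500 cutoff, so the full $7,600 applies.
Total: $210 + $7,600 = $7,810.

$7,810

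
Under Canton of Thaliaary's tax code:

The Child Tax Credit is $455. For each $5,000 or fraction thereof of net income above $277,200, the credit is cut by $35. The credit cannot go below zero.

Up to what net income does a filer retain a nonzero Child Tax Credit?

After 12 increments the reduction is 12 × $35 = $420, leaving $35; one more increment wipes it out. Increment 12 ends at excess 12 × $5,000 = $60,000, so the highest qualifying income is $277,200 + $60,000 = $337,200.

$337,200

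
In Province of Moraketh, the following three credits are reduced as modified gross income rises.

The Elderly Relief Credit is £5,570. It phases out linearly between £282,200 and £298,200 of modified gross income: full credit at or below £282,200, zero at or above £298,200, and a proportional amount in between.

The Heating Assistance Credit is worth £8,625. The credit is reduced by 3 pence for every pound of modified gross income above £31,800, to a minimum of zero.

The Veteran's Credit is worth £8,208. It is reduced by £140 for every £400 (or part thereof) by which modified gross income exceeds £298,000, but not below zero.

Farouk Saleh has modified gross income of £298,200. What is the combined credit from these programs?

£8,701

Elderly Relief Credit: £298,200 is at or above £298,200, so the credit is £0.
Heating Assistance Credit: 3% of the £266,400 excess over £31,800 is £7,992; credit = £8,625 − £7,992 = £633.
Veteran's Credit: income exceeds £298,000 by £200, which is 1 full-or-partial £400 increment; reduction = 1 × £140 = £140, leaving £8,068.
Total: £0 + £633 + £8,068 = £8,701.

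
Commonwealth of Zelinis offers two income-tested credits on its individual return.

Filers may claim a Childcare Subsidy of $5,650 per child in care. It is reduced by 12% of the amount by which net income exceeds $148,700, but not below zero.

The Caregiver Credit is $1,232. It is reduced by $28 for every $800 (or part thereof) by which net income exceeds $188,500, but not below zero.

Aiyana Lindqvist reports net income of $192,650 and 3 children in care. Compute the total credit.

Childcare Subsidy: base = 3 × $5,650 = $16,950. 12% of the $43,950 excess over $148,700 is $5,274; credit = $16,950 − $5,274 = $11,676.
Caregiver Credit: income exceeds $188,500 by $4,150, which is 6 full-or-partial $800 increments; reduction = 6 × $28 = $168, leaving $1,064.
Total: $11,676 + $1,064 = $12,740.

$12,740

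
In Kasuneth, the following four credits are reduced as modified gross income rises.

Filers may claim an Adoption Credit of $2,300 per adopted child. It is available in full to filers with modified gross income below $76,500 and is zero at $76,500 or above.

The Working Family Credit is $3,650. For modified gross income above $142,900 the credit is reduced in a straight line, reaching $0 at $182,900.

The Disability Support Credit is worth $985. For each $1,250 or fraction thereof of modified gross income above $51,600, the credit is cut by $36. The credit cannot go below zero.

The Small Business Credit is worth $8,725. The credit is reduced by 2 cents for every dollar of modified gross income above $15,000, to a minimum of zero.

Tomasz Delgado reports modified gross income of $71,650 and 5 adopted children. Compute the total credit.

$23,115

Adoption Credit: base = 5 × $2,300 = $11,500. $71,650 is below the $76,500 cutoff, so the full $11,500 applies.
Working Family Credit: $71,650 is at or below the $142,900 threshold, so the full $3,650 applies.
Disability Support Credit: income exceeds $51,600 by $20,050, which is 17 full-or-partial $1,250 increments; reduction = 17 × $36 = $612, leaving $373.
Small Business Credit: 2% of the $56,650 excess over $15,000 is $1,133; credit = $8,725 − $1,133 = $7,592.
Total: $11,500 + $3,650 + $373 + $7,592 = $23,115.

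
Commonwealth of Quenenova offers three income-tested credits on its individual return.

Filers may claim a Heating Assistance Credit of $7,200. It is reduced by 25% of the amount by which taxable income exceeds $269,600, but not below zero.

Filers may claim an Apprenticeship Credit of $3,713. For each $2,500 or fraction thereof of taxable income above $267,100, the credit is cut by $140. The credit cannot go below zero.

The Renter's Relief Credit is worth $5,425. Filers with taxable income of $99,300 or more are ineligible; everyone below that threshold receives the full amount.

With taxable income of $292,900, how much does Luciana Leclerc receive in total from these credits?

Heating Assistance Credit: 25% of the $23,300 excess over $269,600 is $5,825; credit = $7,200 − $5,825 = $1,375.
Apprenticeship Credit: income exceeds $267,100 by $25,800, which is 11 full-or-partial $2,500 increments; reduction = 11 × $140 = $1,540, leaving $2,173.
Renter's Relief Credit: $292,900 meets or exceeds the $99,300 cutoff, so the credit is $0.
Total: $1,375 + $2,173 + $0 = $3,548.

$3,548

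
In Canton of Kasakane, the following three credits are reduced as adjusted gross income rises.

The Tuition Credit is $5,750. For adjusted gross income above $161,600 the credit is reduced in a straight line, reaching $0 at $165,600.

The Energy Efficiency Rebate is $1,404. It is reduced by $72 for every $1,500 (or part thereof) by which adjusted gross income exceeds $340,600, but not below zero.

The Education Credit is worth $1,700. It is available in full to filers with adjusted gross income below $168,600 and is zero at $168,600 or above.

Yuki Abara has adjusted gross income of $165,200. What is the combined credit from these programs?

Tuition Credit: $165,200 is $3,600 into a $4,000 phase-out range, leaving 400/4,000 of the credit: $5,750 × 400/4,000 = $575.
Energy Efficiency Rebate: $165,200 is at or below the $340,600 threshold, so the full $1,404 applies.
Education Credit: $165,200 is below the $168,600 cutoff, so the full $1,700 applies.
Total: $575 + $1,404 + $1,700 = $3,679.

$3,679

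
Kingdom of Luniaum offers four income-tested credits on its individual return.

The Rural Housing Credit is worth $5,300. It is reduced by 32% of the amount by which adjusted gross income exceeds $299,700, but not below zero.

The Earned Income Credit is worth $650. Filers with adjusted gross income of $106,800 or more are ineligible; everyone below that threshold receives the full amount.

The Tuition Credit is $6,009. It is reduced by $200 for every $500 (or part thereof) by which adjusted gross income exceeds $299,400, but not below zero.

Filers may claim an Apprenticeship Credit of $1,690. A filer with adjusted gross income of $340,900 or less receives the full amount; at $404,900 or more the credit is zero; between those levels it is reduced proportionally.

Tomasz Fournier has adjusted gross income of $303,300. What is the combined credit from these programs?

$10,247

Rural Housing Credit: 32% of the $3,600 excess over $299,700 is $1,152; credit = $5,300 − $1,152 = $4,148.
Earned Income Credit: $303,300 meets or exceeds the $106,800 cutoff, so the credit is $0.
Tuition Credit: income exceeds $299,400 by $3,900, which is 8 full-or-partial $500 increments; reduction = 8 × $200 = $1,600, leaving $4,409.
Apprenticeship Credit: $303,300 is at or below the $340,900 threshold, so the full $1,690 applies.
Total: $4,148 + $0 + $4,409 + $1,690 = $10,247.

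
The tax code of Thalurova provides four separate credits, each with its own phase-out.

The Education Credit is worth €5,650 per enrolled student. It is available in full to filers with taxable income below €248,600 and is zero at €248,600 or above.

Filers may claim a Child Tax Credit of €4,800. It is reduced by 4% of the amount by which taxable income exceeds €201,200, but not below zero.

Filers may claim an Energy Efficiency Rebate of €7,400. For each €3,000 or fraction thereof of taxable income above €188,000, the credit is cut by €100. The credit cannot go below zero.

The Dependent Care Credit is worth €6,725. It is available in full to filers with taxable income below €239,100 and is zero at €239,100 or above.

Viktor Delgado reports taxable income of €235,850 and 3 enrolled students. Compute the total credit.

€32,889

Education Credit: base = 3 × €5,650 = €16,950. €235,850 is below the €248,600 cutoff, so the full €16,950 applies.
Child Tax Credit: 4% of the €34,650 excess over €201,200 is €1,386; credit = €4,800 − €1,386 = €3,414.
Energy Efficiency Rebate: income exceeds €188,000 by €47,850, which is 16 full-or-partial €3,000 increments; reduction = 16 × €100 = €1,600, leaving €5,800.
Dependent Care Credit: €235,850 is below the €239,100 cutoff, so the full €6,725 applies.
Total: €16,950 + €3,414 + €5,800 + €6,725 = €32,889.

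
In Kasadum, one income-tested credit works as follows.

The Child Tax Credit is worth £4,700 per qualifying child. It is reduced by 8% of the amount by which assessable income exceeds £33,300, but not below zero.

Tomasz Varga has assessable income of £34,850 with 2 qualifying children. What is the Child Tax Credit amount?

Child Tax Credit: base = 2 × £4,700 = £9,400. 8% of the £1,550 excess over £33,300 is £124; credit = £9,400 − £124 = £9,276.

£9,276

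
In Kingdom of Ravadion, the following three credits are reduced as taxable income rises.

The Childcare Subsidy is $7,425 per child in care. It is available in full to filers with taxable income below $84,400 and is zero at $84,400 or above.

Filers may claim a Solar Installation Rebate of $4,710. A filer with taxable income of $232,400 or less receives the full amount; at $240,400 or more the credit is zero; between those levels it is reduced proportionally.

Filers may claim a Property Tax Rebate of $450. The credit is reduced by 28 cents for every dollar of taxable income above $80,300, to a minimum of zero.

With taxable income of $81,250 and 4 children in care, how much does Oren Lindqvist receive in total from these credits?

$34,594

Childcare Subsidy: base = 4 × $7,425 = $29,700. $81,250 is below the $84,400 cutoff, so the full $29,700 applies.
Solar Installation Rebate: $81,250 is at or below the $232,400 threshold, so the full $4,710 applies.
Property Tax Rebate: 28% of the $950 excess over $80,300 is $266; credit = $450 − $266 = $184.
Total: $29,700 + $4,710 + $184 = $34,594.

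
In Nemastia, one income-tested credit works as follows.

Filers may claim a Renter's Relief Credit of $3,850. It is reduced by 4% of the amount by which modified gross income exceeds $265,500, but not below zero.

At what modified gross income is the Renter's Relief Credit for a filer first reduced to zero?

The credit falls by 4% of each dollar above $265,500, so it reaches zero when the excess is $3,850 / 4% = $96,250: income = $265,500 + $96,250 = $361,750.

$361,750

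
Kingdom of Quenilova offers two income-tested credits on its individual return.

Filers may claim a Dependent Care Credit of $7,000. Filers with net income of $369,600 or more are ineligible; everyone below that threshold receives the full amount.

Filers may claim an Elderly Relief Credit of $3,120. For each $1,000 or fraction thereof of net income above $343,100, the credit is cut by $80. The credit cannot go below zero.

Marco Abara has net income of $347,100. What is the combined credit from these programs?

$9,800

Dependent Care Credit: $347,100 is below the $369,600 cutoff, so the full $7,000 applies.
Elderly Relief Credit: income exceeds $343,100 by $4,000, which is 4 full-or-partial $1,000 increments; reduction = 4 × $80 = $320, leaving $2,800.
Total: $7,000 + $2,800 = $9,800.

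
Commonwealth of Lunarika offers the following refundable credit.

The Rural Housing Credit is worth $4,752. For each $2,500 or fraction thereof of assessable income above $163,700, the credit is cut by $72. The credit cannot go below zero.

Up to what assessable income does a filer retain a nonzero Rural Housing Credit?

After 65 increments the reduction is 65 × $72 = $4,680, leaving $72; one more increment wipes it out. Increment 65 ends at excess 65 × $2,500 = $162,500, so the highest qualifying income is $163,700 + $162,500 = $326,200.

$326,200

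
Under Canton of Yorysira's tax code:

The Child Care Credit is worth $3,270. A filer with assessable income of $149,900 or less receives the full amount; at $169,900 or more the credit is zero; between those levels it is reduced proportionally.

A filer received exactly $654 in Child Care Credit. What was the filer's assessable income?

$654 is 654/3,270 of the full $3,270, so 2,616/3,270 of the $20,000 range has been used: income = $149,900 + $20,000 × 2,616/3,270 = $165,900.

$165,900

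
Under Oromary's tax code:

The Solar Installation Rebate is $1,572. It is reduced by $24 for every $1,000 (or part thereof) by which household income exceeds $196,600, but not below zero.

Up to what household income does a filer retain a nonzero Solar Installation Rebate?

After 65 increments the reduction is 65 × $24 = $1,560, leaving $12; one more increment wipes it out. Increment 65 ends at excess 65 × $1,000 = $65,000, so the highest qualifying income is $196,600 + $65,000 = $261,600.

$261,600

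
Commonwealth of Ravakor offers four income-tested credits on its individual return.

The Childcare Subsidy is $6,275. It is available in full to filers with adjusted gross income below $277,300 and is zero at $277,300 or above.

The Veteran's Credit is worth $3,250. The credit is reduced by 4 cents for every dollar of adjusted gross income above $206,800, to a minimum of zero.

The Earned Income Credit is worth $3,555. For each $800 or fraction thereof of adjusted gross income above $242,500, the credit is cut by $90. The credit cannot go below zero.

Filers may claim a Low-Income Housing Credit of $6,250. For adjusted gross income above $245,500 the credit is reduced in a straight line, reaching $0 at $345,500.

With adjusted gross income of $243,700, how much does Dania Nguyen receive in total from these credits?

$17,674

Childcare Subsidy: $243,700 is below the $277,300 cutoff, so the full $6,275 applies.
Veteran's Credit: 4% of the $36,900 excess over $206,800 is $1,476; credit = $3,250 − $1,476 = $1,774.
Earned Income Credit: income exceeds $242,500 by $1,200, which is 2 full-or-partial $800 increments; reduction = 2 × $90 = $180, leaving $3,375.
Low-Income Housing Credit: $243,700 is at or below the $245,500 threshold, so the full $6,250 applies.
Total: $6,275 + $1,774 + $3,375 + $6,250 = $17,674.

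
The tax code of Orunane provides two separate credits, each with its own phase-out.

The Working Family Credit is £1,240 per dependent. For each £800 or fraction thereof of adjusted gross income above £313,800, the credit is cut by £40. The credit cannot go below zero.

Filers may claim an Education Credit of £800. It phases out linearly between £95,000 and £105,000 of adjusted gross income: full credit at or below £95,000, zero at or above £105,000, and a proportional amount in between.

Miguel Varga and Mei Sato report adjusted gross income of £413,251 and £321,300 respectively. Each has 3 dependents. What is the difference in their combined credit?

£3,320

Miguel (£413,251): Working Family Credit: base = 3 × £1,240 = £3,720. income exceeds £313,800 by £99,451 → 125 increments × £40 = £5,000 ≥ base, so the credit is £0. Education Credit: £413,251 is at or above £105,000, so the credit is £0. total £0 + £0 = £0
Mei (£321,300): Working Family Credit: base = 3 × £1,240 = £3,720. income exceeds £313,800 by £7,500, which is 10 full-or-partial £800 increments; reduction = 10 × £40 = £400, leaving £3,320. Education Credit: £321,300 is at or above £105,000, so the credit is £0. total £3,320 + £0 = £3,320
Difference: |£0 − £3,320| = £3,320.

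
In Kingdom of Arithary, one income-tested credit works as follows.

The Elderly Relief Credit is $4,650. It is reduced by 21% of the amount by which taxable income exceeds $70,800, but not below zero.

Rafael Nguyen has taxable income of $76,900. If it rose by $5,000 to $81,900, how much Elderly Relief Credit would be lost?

At $76,900 — 21% of the $6,100 excess over $70,800 is $1,281; credit = $4,650 − $1,281 = $3,369.
At $81,900 — 21% of the $11,100 excess over $70,800 is $2,331; credit = $4,650 − $2,331 = $2,319.
Lost: $3,369 − $2,319 = $1,050.

$1,050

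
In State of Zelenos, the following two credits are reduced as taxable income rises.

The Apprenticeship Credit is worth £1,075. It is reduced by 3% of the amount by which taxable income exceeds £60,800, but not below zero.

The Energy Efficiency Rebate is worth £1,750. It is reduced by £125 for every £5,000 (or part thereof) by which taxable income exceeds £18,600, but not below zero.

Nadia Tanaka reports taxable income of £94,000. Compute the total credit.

Apprenticeship Credit: 3% of the £33,200 excess over £60,800 is £996; credit = £1,075 − £996 = £79.
Energy Efficiency Rebate: income exceeds £18,600 by £75,400 → 16 increments × £125 = £2,000 ≥ base, so the credit is £0.
Total: £79 + £0 = £79.

£79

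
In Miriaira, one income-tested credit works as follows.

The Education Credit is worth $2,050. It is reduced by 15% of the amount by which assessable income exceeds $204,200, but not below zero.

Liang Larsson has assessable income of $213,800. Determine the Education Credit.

Education Credit: 15% of the $9,600 excess over $204,200 is $1,440; credit = $2,050 − $1,440 = $610.

$610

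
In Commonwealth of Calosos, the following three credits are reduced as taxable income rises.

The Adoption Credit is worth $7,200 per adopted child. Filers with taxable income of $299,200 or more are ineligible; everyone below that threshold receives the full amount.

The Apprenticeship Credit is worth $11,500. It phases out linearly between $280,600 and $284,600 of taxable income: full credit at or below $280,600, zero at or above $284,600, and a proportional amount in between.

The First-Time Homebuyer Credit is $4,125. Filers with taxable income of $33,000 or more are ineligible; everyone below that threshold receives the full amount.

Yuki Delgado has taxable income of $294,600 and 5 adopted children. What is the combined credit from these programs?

Adoption Credit: base = 5 × $7,200 = $36,000. $294,600 is below the $299,200 cutoff, so the full $36,000 applies.
Apprenticeship Credit: $294,600 is at or above $284,600, so the credit is $0.
First-Time Homebuyer Credit: $294,600 meets or exceeds the $33,000 cutoff, so the credit is $0.
Total: $36,000 + $0 + $0 = $36,000.

$36,000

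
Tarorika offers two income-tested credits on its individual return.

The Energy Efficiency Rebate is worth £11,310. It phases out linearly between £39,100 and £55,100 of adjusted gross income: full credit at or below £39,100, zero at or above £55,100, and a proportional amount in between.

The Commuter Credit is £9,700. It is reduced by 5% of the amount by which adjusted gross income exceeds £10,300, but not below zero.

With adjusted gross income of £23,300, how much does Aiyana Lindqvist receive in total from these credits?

£20,360

Energy Efficiency Rebate: £23,300 is at or below the £39,100 threshold, so the full £11,310 applies.
Commuter Credit: 5% of the £13,000 excess over £10,300 is £650; credit = £9,700 − £650 = £9,050.
Total: £11,310 + £9,050 = £20,360.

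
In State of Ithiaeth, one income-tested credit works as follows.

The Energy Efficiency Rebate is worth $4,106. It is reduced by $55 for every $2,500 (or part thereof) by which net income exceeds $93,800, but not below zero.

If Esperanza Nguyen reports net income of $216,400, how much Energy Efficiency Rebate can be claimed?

$1,356

Energy Efficiency Rebate: income exceeds $93,800 by $122,600, which is 50 full-or-partial $2,500 increments; reduction = 50 × $55 = $2,750, leaving $1,356.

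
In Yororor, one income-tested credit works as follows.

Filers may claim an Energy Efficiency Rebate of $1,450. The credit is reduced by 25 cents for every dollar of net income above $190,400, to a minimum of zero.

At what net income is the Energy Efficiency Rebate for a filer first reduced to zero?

$196,200

The credit falls by 25% of each dollar above $190,400, so it reaches zero when the excess is $1,450 / 25% = $5,800: income = $190,400 + $5,800 = $196,200.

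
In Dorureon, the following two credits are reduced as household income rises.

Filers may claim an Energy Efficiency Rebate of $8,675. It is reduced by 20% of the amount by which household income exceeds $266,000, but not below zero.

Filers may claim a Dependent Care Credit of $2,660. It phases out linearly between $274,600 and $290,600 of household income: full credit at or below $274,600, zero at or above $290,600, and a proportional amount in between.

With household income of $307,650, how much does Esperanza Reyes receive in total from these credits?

$345

Energy Efficiency Rebate: 20% of the $41,650 excess over $266,000 is $8,330; credit = $8,675 − $8,330 = $345.
Dependent Care Credit: $307,650 is at or above $290,600, so the credit is $0.
Total: $345 + $0 = $345.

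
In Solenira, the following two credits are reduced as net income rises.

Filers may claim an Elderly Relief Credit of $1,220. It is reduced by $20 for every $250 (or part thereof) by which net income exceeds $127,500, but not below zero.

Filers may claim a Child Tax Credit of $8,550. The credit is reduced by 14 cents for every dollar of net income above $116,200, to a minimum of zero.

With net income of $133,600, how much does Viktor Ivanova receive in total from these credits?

Elderly Relief Credit: income exceeds $127,500 by $6,100, which is 25 full-or-partial $250 increments; reduction = 25 × $20 = $500, leaving $720.
Child Tax Credit: 14% of the $17,400 excess over $116,200 is $2,436; credit = $8,550 − $2,436 = $6,114.
Total: $720 + $6,114 = $6,834.

$6,834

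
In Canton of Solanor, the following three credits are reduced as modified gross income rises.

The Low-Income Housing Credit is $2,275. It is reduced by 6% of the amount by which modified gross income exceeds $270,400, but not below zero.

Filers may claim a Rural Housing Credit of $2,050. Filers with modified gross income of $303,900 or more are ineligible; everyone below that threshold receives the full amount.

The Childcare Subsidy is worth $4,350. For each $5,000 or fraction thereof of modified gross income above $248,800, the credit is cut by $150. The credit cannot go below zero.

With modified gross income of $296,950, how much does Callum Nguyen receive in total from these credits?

Low-Income Housing Credit: 6% of the $26,550 excess over $270,400 is $1,593; credit = $2,275 − $1,593 = $682.
Rural Housing Credit: $296,950 is below the $303,900 cutoff, so the full $2,050 applies.
Childcare Subsidy: income exceeds $248,800 by $48,150, which is 10 full-or-partial $5,000 increments; reduction = 10 × $150 = $1,500, leaving $2,850.
Total: $682 + $2,050 + $2,850 = $5,582.

$5,582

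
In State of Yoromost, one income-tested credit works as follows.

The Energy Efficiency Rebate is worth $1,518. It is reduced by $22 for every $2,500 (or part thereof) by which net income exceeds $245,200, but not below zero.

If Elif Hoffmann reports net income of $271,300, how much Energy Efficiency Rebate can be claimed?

Energy Efficiency Rebate: income exceeds $245,200 by $26,100, which is 11 full-or-partial $2,500 increments; reduction = 11 × $22 = $242, leaving $1,276.

$1,276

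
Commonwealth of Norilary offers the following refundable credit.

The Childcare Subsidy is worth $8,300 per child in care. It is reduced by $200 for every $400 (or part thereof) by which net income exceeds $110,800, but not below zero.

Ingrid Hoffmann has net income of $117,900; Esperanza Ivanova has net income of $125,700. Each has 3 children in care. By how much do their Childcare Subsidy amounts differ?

$4,000

Ingrid ($117,900): Childcare Subsidy: base = 3 × $8,300 = $24,900. income exceeds $110,800 by $7,100, which is 18 full-or-partial $400 increments; reduction = 18 × $200 = $3,600, leaving $21,300.
Esperanza ($125,700): Childcare Subsidy: base = 3 × $8,300 = $24,900. income exceeds $110,800 by $14,900, which is 38 full-or-partial $400 increments; reduction = 38 × $200 = $7,600, leaving $17,300.
Difference: |$21,300 − $17,300| = $4,000.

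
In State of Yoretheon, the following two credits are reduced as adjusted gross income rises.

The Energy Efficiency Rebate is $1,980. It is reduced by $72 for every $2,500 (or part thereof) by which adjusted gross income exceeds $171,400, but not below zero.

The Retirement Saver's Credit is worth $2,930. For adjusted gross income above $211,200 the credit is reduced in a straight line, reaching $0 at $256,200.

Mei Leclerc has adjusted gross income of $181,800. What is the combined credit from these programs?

Energy Efficiency Rebate: income exceeds $171,400 by $10,400, which is 5 full-or-partial $2,500 increments; reduction = 5 × $72 = $360, leaving $1,620.
Retirement Saver's Credit: $181,800 is at or below the $211,200 threshold, so the full $2,930 applies.
Total: $1,620 + $2,930 = $4,550.

$4,550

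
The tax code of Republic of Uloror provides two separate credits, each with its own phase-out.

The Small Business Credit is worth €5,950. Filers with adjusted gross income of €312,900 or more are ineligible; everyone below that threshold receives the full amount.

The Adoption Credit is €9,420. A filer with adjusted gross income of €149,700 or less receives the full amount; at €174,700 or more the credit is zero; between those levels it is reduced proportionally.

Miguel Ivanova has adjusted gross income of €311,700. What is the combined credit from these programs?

Small Business Credit: €311,700 is below the €312,900 cutoff, so the full €5,950 applies.
Adoption Credit: €311,700 is at or above €174,700, so the credit is €0.
Total: €5,950 + €0 = €5,950.

€5,950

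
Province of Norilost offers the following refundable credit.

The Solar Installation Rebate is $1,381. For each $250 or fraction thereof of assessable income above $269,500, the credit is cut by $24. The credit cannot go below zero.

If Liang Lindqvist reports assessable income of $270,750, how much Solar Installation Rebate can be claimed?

Solar Installation Rebate: income exceeds $269,500 by $1,250, which is 5 full-or-partial $250 increments; reduction = 5 × $24 = $120, leaving $1,261.

$1,261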